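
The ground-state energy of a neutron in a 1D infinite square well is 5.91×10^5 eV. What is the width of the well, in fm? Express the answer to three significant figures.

L = 18.6 fm

From E_n = n²h²/(8m_nL²), L = n·h/√(8m_nE_n).
E_1 = 5.91×10^5 eV = 9.468×10^-14 J, so L = 1·6.626×10^-34/√(8·1.675×10^-27·9.468×10^-14) = 1.86×10^-14 m = 18.6 fm.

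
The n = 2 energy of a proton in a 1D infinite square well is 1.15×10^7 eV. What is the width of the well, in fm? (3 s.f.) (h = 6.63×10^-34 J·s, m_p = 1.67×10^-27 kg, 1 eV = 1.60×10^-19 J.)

From E_n = n²h²/(8m_pL²), L = n·h/√(8m_pE_n).
E_2 = 1.15×10^7 eV = 1.840×10^-12 J, so L = 2·6.63×10^-34/√(8·1.67×10^-27·1.840×10^-12) = 8.46×10^-15 m = 8.46 fm.

L = 8.46 fm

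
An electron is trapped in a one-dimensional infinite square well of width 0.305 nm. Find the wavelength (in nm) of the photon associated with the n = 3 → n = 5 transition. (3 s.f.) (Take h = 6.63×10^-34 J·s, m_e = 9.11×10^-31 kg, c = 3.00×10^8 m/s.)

E_1 = h²/(8m_eL²) = 6.484×10^-19 J, so ΔE = (5² − 3²)E_1 = 1.037×10^-17 J.
λ = hc/ΔE = (6.63×10^-34·3.00×10^8)/1.037×10^-17 = 1.92×10^-8 m = 19.2 nm.

λ = 19.2 nm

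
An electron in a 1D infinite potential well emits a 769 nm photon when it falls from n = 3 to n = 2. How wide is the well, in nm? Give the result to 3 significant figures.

L = 1.08 nm

The photon carries ΔE = hc/λ = 6.626×10^-34·2.998×10^8/7.69×10^-7 m = 2.583×10^-19 J.
Since ΔE = (3² − 2²)E_1, E_1 = 5.166×10^-20 J, and L = h/√(8m_eE_1) = 1.08×10^-9 m = 1.08 nm.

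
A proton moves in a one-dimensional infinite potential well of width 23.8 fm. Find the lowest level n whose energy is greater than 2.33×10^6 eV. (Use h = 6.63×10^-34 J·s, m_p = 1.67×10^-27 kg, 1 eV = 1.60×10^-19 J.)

n = 3

E_1 = h²/(8m_pL²) = 5.809×10^-14 J = 3.631×10^5 eV.
Need n² > 2.33×10^6/3.631×10^5 = 6.417, i.e. n > 2.533.
The smallest integer satisfying this is n = 3.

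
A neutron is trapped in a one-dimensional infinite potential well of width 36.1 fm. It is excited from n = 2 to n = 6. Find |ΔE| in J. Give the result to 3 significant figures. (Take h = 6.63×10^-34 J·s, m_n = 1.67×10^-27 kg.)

|ΔE| = 8.08×10^-13 J

E_1 = h²/(8m_nL²) = 2.525×10^-14 J.
|ΔE| = |2² − 6²|·E_1 = 32·2.525×10^-14 J = 8.08×10^-13 J.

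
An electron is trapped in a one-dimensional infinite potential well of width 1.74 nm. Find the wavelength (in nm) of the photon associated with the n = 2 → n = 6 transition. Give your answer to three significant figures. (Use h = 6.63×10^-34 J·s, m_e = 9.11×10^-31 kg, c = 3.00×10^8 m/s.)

λ = 312 nm

E_1 = h²/(8m_eL²) = 1.992×10^-20 J, so ΔE = (6² − 2²)E_1 = 6.374×10^-19 J.
λ = hc/ΔE = (6.63×10^-34·3.00×10^8)/6.374×10^-19 = 3.12×10^-7 m = 312 nm.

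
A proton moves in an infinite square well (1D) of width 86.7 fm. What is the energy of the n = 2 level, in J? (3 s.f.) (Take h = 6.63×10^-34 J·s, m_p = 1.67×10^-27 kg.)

E_2 = 1.75×10^-14 J

For an infinite well E_n = n²h²/(8m_pL²), so E_1 = h²/(8m_pL²) = (6.63×10^-34)²/(8·1.67×10^-27·(8.67×10^-14 m)²) = 4.377×10^-15 J.
Then E_2 = 2²·E_1 = 4·4.377×10^-15 J = 1.75×10^-14 J.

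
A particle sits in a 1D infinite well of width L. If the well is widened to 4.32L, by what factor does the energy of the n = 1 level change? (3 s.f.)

0.0536

E_n ∝ 1/L², so the energy scales by 1/4.32² = 0.0536.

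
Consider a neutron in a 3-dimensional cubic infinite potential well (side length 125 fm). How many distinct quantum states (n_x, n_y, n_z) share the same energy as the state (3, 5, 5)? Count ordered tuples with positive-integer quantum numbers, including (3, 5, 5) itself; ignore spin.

The level has n_x² + n_y² + n_z² = 59. The ordered positive-integer solutions are (1, 3, 7), (1, 7, 3), (3, 1, 7), (3, 5, 5), (3, 7, 1), (5, 3, 5), (5, 5, 3), (7, 1, 3), (7, 3, 1).
That gives 9 states.

degeneracy = 9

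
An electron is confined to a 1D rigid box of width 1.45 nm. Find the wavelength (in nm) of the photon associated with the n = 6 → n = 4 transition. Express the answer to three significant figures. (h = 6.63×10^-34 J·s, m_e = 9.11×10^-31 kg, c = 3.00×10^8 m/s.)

E_1 = h²/(8m_eL²) = 2.869×10^-20 J, so ΔE = (6² − 4²)E_1 = 5.738×10^-19 J.
λ = hc/ΔE = (6.63×10^-34·3.00×10^8)/5.738×10^-19 = 3.47×10^-7 m = 347 nm.

λ = 347 nm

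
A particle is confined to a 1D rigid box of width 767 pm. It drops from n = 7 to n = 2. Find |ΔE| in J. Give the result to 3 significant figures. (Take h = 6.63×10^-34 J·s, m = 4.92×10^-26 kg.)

|ΔE| = 8.54×10^-23 J

E_1 = h²/(8mL²) = 1.898×10^-24 J.
|ΔE| = |7² − 2²|·E_1 = 45·1.898×10^-24 J = 8.54×10^-23 J.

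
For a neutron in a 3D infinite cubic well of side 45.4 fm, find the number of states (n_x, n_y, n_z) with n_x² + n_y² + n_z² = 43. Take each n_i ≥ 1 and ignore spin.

degeneracy = 3

The level has n_x² + n_y² + n_z² = 43. The ordered positive-integer solutions are (3, 3, 5), (3, 5, 3), (5, 3, 3).
That gives 3 states.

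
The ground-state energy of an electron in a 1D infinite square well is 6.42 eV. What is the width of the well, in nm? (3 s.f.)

L = 0.242 nm

From E_n = n²h²/(8m_eL²), L = n·h/√(8m_eE_n).
E_1 = 6.42 eV = 1.028×10^-18 J, so L = 1·6.626×10^-34/√(8·9.109×10^-31·1.028×10^-18) = 2.42×10^-10 m = 0.242 nm.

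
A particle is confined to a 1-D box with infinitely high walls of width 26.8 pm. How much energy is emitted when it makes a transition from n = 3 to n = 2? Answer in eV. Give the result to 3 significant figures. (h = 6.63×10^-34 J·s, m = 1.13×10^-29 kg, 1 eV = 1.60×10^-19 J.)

E_1 = h²/(8mL²) = 6.770×10^-18 J.
|ΔE| = |3² − 2²|·E_1 = 5·6.770×10^-18 J = 3.385×10^-17 J = 212 eV.

|ΔE| = 212 eV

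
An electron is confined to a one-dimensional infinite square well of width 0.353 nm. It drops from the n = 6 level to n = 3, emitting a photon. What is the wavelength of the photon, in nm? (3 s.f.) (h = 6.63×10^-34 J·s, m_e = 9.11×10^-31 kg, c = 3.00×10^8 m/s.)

E_1 = h²/(8m_eL²) = 4.840×10^-19 J, so ΔE = (6² − 3²)E_1 = 1.307×10^-17 J.
λ = hc/ΔE = (6.63×10^-34·3.00×10^8)/1.307×10^-17 = 1.52×10^-8 m = 15.2 nm.

λ = 15.2 nm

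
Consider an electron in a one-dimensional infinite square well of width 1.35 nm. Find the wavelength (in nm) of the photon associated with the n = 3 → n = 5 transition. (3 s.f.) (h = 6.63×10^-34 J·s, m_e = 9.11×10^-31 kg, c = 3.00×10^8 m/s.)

λ = 376 nm

E_1 = h²/(8m_eL²) = 3.309×10^-20 J, so ΔE = (5² − 3²)E_1 = 5.294×10^-19 J.
λ = hc/ΔE = (6.63×10^-34·3.00×10^8)/5.294×10^-19 = 3.76×10^-7 m = 376 nm.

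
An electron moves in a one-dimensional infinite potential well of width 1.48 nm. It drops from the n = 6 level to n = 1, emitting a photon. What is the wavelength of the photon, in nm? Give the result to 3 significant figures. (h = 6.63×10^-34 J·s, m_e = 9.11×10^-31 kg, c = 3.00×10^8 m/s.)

E_1 = h²/(8m_eL²) = 2.754×10^-20 J, so ΔE = (6² − 1²)E_1 = 9.639×10^-19 J.
λ = hc/ΔE = (6.63×10^-34·3.00×10^8)/9.639×10^-19 = 2.06×10^-7 m = 206 nm.

λ = 206 nm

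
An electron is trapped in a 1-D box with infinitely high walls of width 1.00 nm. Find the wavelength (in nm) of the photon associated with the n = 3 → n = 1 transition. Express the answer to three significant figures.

λ = 412 nm

E_1 = h²/(8m_eL²) = 6.025×10^-20 J, so ΔE = (3² − 1²)E_1 = 4.820×10^-19 J.
λ = hc/ΔE = (6.626×10^-34·2.998×10^8)/4.820×10^-19 = 4.12×10^-7 m = 412 nm.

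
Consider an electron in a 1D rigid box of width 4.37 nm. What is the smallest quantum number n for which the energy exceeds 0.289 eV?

E_1 = h²/(8m_eL²) = 3.155×10^-21 J = 0.01969 eV.
Need n² > 0.289/0.01969 = 14.68, i.e. n > 3.831.
The smallest integer satisfying this is n = 4.

n = 4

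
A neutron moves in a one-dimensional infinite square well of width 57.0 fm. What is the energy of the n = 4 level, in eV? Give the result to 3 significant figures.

E_4 = 1.01×10^6 eV

For an infinite well E_n = n²h²/(8m_nL²), so E_1 = h²/(8m_nL²) = (6.626×10^-34)²/(8·1.675×10^-27·(5.70×10^-14 m)²) = 1.008×10^-14 J.
Then E_4 = 4²·E_1 = 16·1.008×10^-14 J = 1.613×10^-13 J.
Converting, E_4 = 1.613×10^-13 J / (1.602×10^-19 J/eV) = 1.01×10^6 eV.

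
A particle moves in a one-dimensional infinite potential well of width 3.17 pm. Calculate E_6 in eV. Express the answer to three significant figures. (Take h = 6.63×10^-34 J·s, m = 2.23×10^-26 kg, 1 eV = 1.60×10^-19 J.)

For an infinite well E_n = n²h²/(8mL²), so E_1 = h²/(8mL²) = (6.63×10^-34)²/(8·2.23×10^-26·(3.17×10^-12 m)²) = 2.452×10^-19 J.
Then E_6 = 6²·E_1 = 36·2.452×10^-19 J = 8.827×10^-18 J.
Converting, E_6 = 8.827×10^-18 J / (1.60×10^-19 J/eV) = 55.2 eV.

E_6 = 55.2 eV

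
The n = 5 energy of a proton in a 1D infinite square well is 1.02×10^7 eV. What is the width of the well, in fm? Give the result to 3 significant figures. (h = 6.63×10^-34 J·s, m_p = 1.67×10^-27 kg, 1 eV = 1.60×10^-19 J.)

L = 22.5 fm

From E_n = n²h²/(8m_pL²), L = n·h/√(8m_pE_n).
E_5 = 1.02×10^7 eV = 1.632×10^-12 J, so L = 5·6.63×10^-34/√(8·1.67×10^-27·1.632×10^-12) = 2.25×10^-14 m = 22.5 fm.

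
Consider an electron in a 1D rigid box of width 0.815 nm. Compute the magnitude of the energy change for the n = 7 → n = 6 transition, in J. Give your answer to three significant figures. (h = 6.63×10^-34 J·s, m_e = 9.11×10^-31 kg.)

|ΔE| = 1.18×10^-18 J

E_1 = h²/(8m_eL²) = 9.080×10^-20 J.
|ΔE| = |7² − 6²|·E_1 = 13·9.080×10^-20 J = 1.18×10^-18 J.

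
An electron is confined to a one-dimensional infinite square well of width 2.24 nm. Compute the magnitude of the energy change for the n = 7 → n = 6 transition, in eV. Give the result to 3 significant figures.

E_1 = h²/(8m_eL²) = 1.201×10^-20 J.
|ΔE| = |7² − 6²|·E_1 = 13·1.201×10^-20 J = 1.561×10^-19 J = 0.974 eV.

|ΔE| = 0.974 eV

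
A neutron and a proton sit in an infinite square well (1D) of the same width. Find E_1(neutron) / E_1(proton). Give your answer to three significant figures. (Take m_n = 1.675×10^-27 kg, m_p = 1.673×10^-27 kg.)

E_n ∝ 1/m at fixed n and L, so the ratio is m_p/m_n = 1.673×10^-27/1.675×10^-27 = 0.999.

0.999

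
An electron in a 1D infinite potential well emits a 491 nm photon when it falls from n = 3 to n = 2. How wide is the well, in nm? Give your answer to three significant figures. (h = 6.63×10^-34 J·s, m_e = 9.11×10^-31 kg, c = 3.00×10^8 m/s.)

The photon carries ΔE = hc/λ = 6.63×10^-34·3.00×10^8/4.91×10^-7 m = 4.051×10^-19 J.
Since ΔE = (3² − 2²)E_1, E_1 = 8.102×10^-20 J, and L = h/√(8m_eE_1) = 8.63×10^-10 m = 0.863 nm.

L = 0.863 nm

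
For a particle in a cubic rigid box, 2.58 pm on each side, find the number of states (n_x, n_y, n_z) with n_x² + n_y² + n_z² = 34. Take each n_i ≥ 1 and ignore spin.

The level has n_x² + n_y² + n_z² = 34. The ordered positive-integer solutions are (3, 3, 4), (3, 4, 3), (4, 3, 3).
That gives 3 states.

degeneracy = 3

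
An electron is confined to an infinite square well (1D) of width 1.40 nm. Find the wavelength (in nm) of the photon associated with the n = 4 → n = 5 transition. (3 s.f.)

λ = 718 nm

E_1 = h²/(8m_eL²) = 3.074×10^-20 J, so ΔE = (5² − 4²)E_1 = 2.767×10^-19 J.
λ = hc/ΔE = (6.626×10^-34·2.998×10^8)/2.767×10^-19 = 7.18×10^-7 m = 718 nm.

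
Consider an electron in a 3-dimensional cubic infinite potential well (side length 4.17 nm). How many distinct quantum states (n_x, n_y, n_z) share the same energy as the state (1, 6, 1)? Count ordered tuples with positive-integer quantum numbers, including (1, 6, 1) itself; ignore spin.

degeneracy = 9

The level has n_x² + n_y² + n_z² = 38. The ordered positive-integer solutions are (1, 1, 6), (1, 6, 1), (2, 3, 5), (2, 5, 3), (3, 2, 5), (3, 5, 2), (5, 2, 3), (5, 3, 2), (6, 1, 1).
That gives 9 states.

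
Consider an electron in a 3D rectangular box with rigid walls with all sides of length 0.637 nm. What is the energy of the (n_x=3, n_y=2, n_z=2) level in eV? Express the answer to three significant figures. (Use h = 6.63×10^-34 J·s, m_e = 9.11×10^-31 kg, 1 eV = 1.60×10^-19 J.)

For a 3D rectangular well E = (h²/8m_e)·Σ n_i²/L_i² = (6.63×10^-34)²/(8·9.11×10^-31) · [3²/(0.637 nm)² + 2²/(0.637 nm)² + 2²/(0.637 nm)²].
Evaluating gives E = 2.527×10^-18 J = 15.8 eV.

E = 15.8 eV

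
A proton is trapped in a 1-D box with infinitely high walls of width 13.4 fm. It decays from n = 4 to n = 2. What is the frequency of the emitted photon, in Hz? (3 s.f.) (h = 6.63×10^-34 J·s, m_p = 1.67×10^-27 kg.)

E_1 = h²/(8m_pL²) = 1.832×10^-13 J and ΔE = (4² − 2²)E_1 = 2.198×10^-12 J.
f = ΔE/h = 2.198×10^-12/6.63×10^-34 = 3.32×10^21 Hz.

f = 3.32×10^21 Hz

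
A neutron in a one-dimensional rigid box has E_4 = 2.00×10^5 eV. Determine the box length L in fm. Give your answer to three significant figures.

From E_n = n²h²/(8m_nL²), L = n·h/√(8m_nE_n).
E_4 = 2.00×10^5 eV = 3.204×10^-14 J, so L = 4·6.626×10^-34/√(8·1.675×10^-27·3.204×10^-14) = 1.28×10^-13 m = 128 fm.

L = 128 fm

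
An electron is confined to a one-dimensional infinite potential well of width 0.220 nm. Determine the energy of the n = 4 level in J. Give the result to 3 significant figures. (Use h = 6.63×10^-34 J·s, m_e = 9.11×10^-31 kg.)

For an infinite well E_n = n²h²/(8m_eL²), so E_1 = h²/(8m_eL²) = (6.63×10^-34)²/(8·9.11×10^-31·(2.20×10^-10 m)²) = 1.246×10^-18 J.
Then E_4 = 4²·E_1 = 16·1.246×10^-18 J = 1.99×10^-17 J.

E_4 = 1.99×10^-17 J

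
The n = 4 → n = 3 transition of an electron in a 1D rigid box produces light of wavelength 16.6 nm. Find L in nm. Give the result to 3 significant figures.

The photon carries ΔE = hc/λ = 6.626×10^-34·2.998×10^8/1.66×10^-8 m = 1.197×10^-17 J.
Since ΔE = (4² − 3²)E_1, E_1 = 1.710×10^-18 J, and L = h/√(8m_eE_1) = 1.88×10^-10 m = 0.188 nm.

L = 0.188 nm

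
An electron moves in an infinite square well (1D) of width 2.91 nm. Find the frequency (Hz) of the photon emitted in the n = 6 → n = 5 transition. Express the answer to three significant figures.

f = 1.18×10^14 Hz

E_1 = h²/(8m_eL²) = 7.115×10^-21 J and ΔE = (6² − 5²)E_1 = 7.826×10^-20 J.
f = ΔE/h = 7.826×10^-20/6.626×10^-34 = 1.18×10^14 Hz.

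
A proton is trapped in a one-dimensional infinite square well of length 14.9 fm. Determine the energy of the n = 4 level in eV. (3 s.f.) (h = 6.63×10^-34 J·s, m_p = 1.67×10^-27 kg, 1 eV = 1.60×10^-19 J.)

E_4 = 1.48×10^7 eV

For an infinite well E_n = n²h²/(8m_pL²), so E_1 = h²/(8m_pL²) = (6.63×10^-34)²/(8·1.67×10^-27·(1.49×10^-14 m)²) = 1.482×10^-13 J.
Then E_4 = 4²·E_1 = 16·1.482×10^-13 J = 2.371×10^-12 J.
Converting, E_4 = 2.371×10^-12 J / (1.60×10^-19 J/eV) = 1.48×10^7 eV.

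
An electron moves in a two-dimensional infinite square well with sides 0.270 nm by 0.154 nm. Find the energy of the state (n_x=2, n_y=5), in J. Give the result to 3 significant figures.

For a 2D rectangular well E = (h²/8m_e)·Σ n_i²/L_i² = (6.626×10^-34)²/(8·9.109×10^-31) · [2²/(0.270 nm)² + 5²/(0.154 nm)²].
Evaluating gives E = 6.68×10^-17 J.

E = 6.68×10^-17 J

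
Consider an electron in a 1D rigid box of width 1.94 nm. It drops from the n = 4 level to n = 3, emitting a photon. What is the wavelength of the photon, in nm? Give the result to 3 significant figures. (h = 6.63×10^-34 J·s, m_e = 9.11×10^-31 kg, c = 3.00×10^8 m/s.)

λ = 1.77×10^3 nm

E_1 = h²/(8m_eL²) = 1.603×10^-20 J, so ΔE = (4² − 3²)E_1 = 1.122×10^-19 J.
λ = hc/ΔE = (6.63×10^-34·3.00×10^8)/1.122×10^-19 = 1.77×10^-6 m = 1.77×10^3 nm.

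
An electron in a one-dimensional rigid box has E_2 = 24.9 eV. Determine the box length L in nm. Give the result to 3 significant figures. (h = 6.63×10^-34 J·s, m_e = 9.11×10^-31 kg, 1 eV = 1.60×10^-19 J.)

From E_n = n²h²/(8m_eL²), L = n·h/√(8m_eE_n).
E_2 = 24.9 eV = 3.984×10^-18 J, so L = 2·6.63×10^-34/√(8·9.11×10^-31·3.984×10^-18) = 2.46×10^-10 m = 0.246 nm.

L = 0.246 nm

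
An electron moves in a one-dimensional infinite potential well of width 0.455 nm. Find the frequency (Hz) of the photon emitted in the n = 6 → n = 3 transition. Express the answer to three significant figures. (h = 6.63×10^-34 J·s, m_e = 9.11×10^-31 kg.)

f = 1.19×10^16 Hz

E_1 = h²/(8m_eL²) = 2.913×10^-19 J and ΔE = (6² − 3²)E_1 = 7.865×10^-18 J.
f = ΔE/h = 7.865×10^-18/6.63×10^-34 = 1.19×10^16 Hz.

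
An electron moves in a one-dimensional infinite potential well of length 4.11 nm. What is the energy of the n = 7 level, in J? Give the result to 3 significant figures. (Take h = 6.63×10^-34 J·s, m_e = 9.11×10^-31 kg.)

E_7 = 1.75×10^-19 J

For an infinite well E_n = n²h²/(8m_eL²), so E_1 = h²/(8m_eL²) = (6.63×10^-34)²/(8·9.11×10^-31·(4.11×10^-9 m)²) = 3.571×10^-21 J.
Then E_7 = 7²·E_1 = 49·3.571×10^-21 J = 1.75×10^-19 J.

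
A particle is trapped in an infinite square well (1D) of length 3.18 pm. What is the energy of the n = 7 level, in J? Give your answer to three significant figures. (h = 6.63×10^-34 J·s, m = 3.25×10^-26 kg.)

For an infinite well E_n = n²h²/(8mL²), so E_1 = h²/(8mL²) = (6.63×10^-34)²/(8·3.25×10^-26·(3.18×10^-12 m)²) = 1.672×10^-19 J.
Then E_7 = 7²·E_1 = 49·1.672×10^-19 J = 8.19×10^-18 J.

E_7 = 8.19×10^-18 J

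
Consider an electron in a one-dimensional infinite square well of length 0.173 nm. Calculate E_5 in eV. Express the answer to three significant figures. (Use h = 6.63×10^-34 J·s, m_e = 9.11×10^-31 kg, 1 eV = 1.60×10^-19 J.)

For an infinite well E_n = n²h²/(8m_eL²), so E_1 = h²/(8m_eL²) = (6.63×10^-34)²/(8·9.11×10^-31·(1.73×10^-10 m)²) = 2.015×10^-18 J.
Then E_5 = 5²·E_1 = 25·2.015×10^-18 J = 5.037×10^-17 J.
Converting, E_5 = 5.037×10^-17 J / (1.60×10^-19 J/eV) = 315 eV.

E_5 = 315 eV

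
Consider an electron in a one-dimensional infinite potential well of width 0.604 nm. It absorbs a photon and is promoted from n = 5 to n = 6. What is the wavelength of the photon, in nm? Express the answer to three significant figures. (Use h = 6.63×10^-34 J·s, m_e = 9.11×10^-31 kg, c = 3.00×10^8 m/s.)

λ = 109 nm

E_1 = h²/(8m_eL²) = 1.653×10^-19 J, so ΔE = (6² − 5²)E_1 = 1.818×10^-18 J.
λ = hc/ΔE = (6.63×10^-34·3.00×10^8)/1.818×10^-18 = 1.09×10^-7 m = 109 nm.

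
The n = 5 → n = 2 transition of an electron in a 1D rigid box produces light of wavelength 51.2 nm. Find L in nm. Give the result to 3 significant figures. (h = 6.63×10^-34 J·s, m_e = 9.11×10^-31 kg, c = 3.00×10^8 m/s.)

L = 0.571 nm

The photon carries ΔE = hc/λ = 6.63×10^-34·3.00×10^8/5.12×10^-8 m = 3.885×10^-18 J.
Since ΔE = (5² − 2²)E_1, E_1 = 1.850×10^-19 J, and L = h/√(8m_eE_1) = 5.71×10^-10 m = 0.571 nm.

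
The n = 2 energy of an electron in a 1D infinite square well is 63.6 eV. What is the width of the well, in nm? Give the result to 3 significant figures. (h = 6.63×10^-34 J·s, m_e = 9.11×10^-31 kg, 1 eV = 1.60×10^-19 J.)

L = 0.154 nm

From E_n = n²h²/(8m_eL²), L = n·h/√(8m_eE_n).
E_2 = 63.6 eV = 1.018×10^-17 J, so L = 2·6.63×10^-34/√(8·9.11×10^-31·1.018×10^-17) = 1.54×10^-10 m = 0.154 nm.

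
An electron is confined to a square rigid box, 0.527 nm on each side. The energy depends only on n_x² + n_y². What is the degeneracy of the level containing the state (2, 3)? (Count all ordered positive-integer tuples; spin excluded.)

degeneracy = 2

The level has n_x² + n_y² = 13. The ordered positive-integer solutions are (2, 3), (3, 2).
That gives 2 states.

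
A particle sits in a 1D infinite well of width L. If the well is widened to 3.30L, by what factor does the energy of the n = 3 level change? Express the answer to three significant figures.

0.0918

E_n ∝ 1/L², so the energy scales by 1/3.30² = 0.0918.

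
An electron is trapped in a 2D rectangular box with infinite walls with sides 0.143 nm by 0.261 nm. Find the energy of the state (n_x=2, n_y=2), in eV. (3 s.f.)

E = 95.6 eV

For a 2D rectangular well E = (h²/8m_e)·Σ n_i²/L_i² = (6.626×10^-34)²/(8·9.109×10^-31) · [2²/(0.143 nm)² + 2²/(0.261 nm)²].
Evaluating gives E = 1.532×10^-17 J = 95.6 eV.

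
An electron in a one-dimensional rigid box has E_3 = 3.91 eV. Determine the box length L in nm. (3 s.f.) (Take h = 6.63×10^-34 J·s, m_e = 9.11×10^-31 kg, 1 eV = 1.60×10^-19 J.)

From E_n = n²h²/(8m_eL²), L = n·h/√(8m_eE_n).
E_3 = 3.91 eV = 6.256×10^-19 J, so L = 3·6.63×10^-34/√(8·9.11×10^-31·6.256×10^-19) = 9.31×10^-10 m = 0.931 nm.

L = 0.931 nm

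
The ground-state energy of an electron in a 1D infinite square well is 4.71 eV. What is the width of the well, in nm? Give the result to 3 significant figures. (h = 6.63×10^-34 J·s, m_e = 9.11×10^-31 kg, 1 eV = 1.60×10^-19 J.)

L = 0.283 nm

From E_n = n²h²/(8m_eL²), L = n·h/√(8m_eE_n).
E_1 = 4.71 eV = 7.536×10^-19 J, so L = 1·6.63×10^-34/√(8·9.11×10^-31·7.536×10^-19) = 2.83×10^-10 m = 0.283 nm.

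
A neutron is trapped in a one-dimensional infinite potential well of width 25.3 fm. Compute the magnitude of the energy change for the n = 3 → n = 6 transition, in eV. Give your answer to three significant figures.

|ΔE| = 8.63×10^6 eV

E_1 = h²/(8m_nL²) = 5.119×10^-14 J.
|ΔE| = |3² − 6²|·E_1 = 27·5.119×10^-14 J = 1.382×10^-12 J = 8.63×10^6 eV.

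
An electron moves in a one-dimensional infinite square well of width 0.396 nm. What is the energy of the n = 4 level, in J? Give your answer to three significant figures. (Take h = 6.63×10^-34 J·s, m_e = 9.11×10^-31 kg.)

For an infinite well E_n = n²h²/(8m_eL²), so E_1 = h²/(8m_eL²) = (6.63×10^-34)²/(8·9.11×10^-31·(3.96×10^-10 m)²) = 3.846×10^-19 J.
Then E_4 = 4²·E_1 = 16·3.846×10^-19 J = 6.15×10^-18 J.

E_4 = 6.15×10^-18 J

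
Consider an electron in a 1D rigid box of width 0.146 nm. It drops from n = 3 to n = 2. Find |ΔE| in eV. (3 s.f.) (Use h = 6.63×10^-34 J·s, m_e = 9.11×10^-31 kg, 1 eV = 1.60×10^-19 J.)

|ΔE| = 88.4 eV

E_1 = h²/(8m_eL²) = 2.830×10^-18 J.
|ΔE| = |3² − 2²|·E_1 = 5·2.830×10^-18 J = 1.415×10^-17 J = 88.4 eV.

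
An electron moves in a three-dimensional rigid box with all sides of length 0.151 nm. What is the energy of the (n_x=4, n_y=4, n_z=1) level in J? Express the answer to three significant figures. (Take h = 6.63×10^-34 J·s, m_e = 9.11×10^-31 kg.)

For a 3D rectangular well E = (h²/8m_e)·Σ n_i²/L_i² = (6.63×10^-34)²/(8·9.11×10^-31) · [4²/(0.151 nm)² + 4²/(0.151 nm)² + 1²/(0.151 nm)²].
Evaluating gives E = 8.73×10^-17 J.

E = 8.73×10^-17 J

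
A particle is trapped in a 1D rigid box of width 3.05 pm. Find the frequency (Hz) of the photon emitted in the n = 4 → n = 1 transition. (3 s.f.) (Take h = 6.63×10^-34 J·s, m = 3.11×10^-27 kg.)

f = 4.30×10^16 Hz

E_1 = h²/(8mL²) = 1.899×10^-18 J and ΔE = (4² − 1²)E_1 = 2.849×10^-17 J.
f = ΔE/h = 2.849×10^-17/6.63×10^-34 = 4.30×10^16 Hz.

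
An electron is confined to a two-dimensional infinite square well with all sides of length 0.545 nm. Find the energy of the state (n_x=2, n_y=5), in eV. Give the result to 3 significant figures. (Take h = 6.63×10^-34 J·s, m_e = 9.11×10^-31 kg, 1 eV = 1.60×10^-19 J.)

For a 2D rectangular well E = (h²/8m_e)·Σ n_i²/L_i² = (6.63×10^-34)²/(8·9.11×10^-31) · [2²/(0.545 nm)² + 5²/(0.545 nm)²].
Evaluating gives E = 5.889×10^-18 J = 36.8 eV.

E = 36.8 eV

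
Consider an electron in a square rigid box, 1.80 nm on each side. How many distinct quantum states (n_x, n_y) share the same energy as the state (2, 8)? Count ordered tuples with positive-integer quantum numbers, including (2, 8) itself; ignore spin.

The level has n_x² + n_y² = 68. The ordered positive-integer solutions are (2, 8), (8, 2).
That gives 2 states.

degeneracy = 2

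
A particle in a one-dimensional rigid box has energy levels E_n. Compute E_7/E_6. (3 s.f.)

1.36

E_n ∝ n², so E_7/E_6 = 7²/6² = 49/36 = 1.36.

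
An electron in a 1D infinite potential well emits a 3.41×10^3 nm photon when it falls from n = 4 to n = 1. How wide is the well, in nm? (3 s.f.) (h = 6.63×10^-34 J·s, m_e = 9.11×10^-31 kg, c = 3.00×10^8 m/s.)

L = 3.94 nm

The photon carries ΔE = hc/λ = 6.63×10^-34·3.00×10^8/3.41×10^-6 m = 5.833×10^-20 J.
Since ΔE = (4² − 1²)E_1, E_1 = 3.889×10^-21 J, and L = h/√(8m_eE_1) = 3.94×10^-9 m = 3.94 nm.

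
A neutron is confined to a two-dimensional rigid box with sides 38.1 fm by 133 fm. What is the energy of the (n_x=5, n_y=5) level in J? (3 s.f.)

E = 6.11×10^-13 J

For a 2D rectangular well E = (h²/8m_n)·Σ n_i²/L_i² = (6.626×10^-34)²/(8·1.675×10^-27) · [5²/(38.1 fm)² + 5²/(133 fm)²].
Evaluating gives E = 6.11×10^-13 J.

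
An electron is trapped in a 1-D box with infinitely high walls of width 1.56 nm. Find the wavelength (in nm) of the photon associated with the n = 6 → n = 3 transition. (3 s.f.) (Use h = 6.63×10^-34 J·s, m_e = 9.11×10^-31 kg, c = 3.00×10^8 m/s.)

E_1 = h²/(8m_eL²) = 2.478×10^-20 J, so ΔE = (6² − 3²)E_1 = 6.691×10^-19 J.
λ = hc/ΔE = (6.63×10^-34·3.00×10^8)/6.691×10^-19 = 2.97×10^-7 m = 297 nm.

λ = 297 nm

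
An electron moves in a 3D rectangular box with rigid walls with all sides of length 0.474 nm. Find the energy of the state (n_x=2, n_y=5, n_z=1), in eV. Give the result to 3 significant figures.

For a 3D rectangular well E = (h²/8m_e)·Σ n_i²/L_i² = (6.626×10^-34)²/(8·9.109×10^-31) · [2²/(0.474 nm)² + 5²/(0.474 nm)² + 1²/(0.474 nm)²].
Evaluating gives E = 8.045×10^-18 J = 50.2 eV.

E = 50.2 eV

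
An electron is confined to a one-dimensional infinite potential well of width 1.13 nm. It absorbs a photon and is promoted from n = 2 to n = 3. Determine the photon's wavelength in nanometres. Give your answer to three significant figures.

λ = 842 nm

E_1 = h²/(8m_eL²) = 4.718×10^-20 J, so ΔE = (3² − 2²)E_1 = 2.359×10^-19 J.
λ = hc/ΔE = (6.626×10^-34·2.998×10^8)/2.359×10^-19 = 8.42×10^-7 m = 842 nm.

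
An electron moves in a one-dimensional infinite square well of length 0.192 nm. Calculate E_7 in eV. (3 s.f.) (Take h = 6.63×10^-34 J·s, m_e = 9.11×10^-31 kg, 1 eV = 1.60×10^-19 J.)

E_7 = 501 eV

For an infinite well E_n = n²h²/(8m_eL²), so E_1 = h²/(8m_eL²) = (6.63×10^-34)²/(8·9.11×10^-31·(1.92×10^-10 m)²) = 1.636×10^-18 J.
Then E_7 = 7²·E_1 = 49·1.636×10^-18 J = 8.016×10^-17 J.
Converting, E_7 = 8.016×10^-17 J / (1.60×10^-19 J/eV) = 501 eV.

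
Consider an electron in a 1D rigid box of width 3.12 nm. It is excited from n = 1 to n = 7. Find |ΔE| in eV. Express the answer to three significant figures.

E_1 = h²/(8m_eL²) = 6.189×10^-21 J.
|ΔE| = |1² − 7²|·E_1 = 48·6.189×10^-21 J = 2.971×10^-19 J = 1.85 eV.

|ΔE| = 1.85 eV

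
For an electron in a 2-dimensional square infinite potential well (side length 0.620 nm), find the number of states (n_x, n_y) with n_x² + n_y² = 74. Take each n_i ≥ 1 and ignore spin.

The level has n_x² + n_y² = 74. The ordered positive-integer solutions are (5, 7), (7, 5).
That gives 2 states.

degeneracy = 2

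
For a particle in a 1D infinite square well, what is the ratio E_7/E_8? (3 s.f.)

0.766

E_n ∝ n², so E_7/E_8 = 7²/8² = 49/64 = 0.766.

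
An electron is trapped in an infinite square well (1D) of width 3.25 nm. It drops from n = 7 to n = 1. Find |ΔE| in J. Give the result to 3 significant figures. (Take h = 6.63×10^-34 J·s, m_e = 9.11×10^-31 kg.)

|ΔE| = 2.74×10^-19 J

E_1 = h²/(8m_eL²) = 5.710×10^-21 J.
|ΔE| = |7² − 1²|·E_1 = 48·5.710×10^-21 J = 2.74×10^-19 J.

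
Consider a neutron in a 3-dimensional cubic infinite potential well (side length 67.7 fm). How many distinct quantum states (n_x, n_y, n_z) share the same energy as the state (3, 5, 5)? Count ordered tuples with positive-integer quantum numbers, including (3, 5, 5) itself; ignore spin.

The level has n_x² + n_y² + n_z² = 59. The ordered positive-integer solutions are (1, 3, 7), (1, 7, 3), (3, 1, 7), (3, 5, 5), (3, 7, 1), (5, 3, 5), (5, 5, 3), (7, 1, 3), (7, 3, 1).
That gives 9 states.

degeneracy = 9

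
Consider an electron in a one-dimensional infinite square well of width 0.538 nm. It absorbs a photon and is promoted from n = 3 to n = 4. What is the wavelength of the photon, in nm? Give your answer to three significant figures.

E_1 = h²/(8m_eL²) = 2.082×10^-19 J, so ΔE = (4² − 3²)E_1 = 1.457×10^-18 J.
λ = hc/ΔE = (6.626×10^-34·2.998×10^8)/1.457×10^-18 = 1.36×10^-7 m = 136 nm.

λ = 136 nm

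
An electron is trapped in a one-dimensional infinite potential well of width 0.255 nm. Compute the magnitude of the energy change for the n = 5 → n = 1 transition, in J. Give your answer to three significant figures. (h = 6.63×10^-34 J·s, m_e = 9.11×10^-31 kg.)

E_1 = h²/(8m_eL²) = 9.276×10^-19 J.
|ΔE| = |5² − 1²|·E_1 = 24·9.276×10^-19 J = 2.23×10^-17 J.

|ΔE| = 2.23×10^-17 J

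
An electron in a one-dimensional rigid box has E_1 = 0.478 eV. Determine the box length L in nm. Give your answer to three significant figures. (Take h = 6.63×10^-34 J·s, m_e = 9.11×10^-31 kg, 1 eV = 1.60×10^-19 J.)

From E_n = n²h²/(8m_eL²), L = n·h/√(8m_eE_n).
E_1 = 0.478 eV = 7.648×10^-20 J, so L = 1·6.63×10^-34/√(8·9.11×10^-31·7.648×10^-20) = 8.88×10^-10 m = 0.888 nm.

L = 0.888 nm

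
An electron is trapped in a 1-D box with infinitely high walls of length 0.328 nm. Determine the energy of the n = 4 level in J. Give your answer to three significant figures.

E_4 = 8.96×10^-18 J

For an infinite well E_n = n²h²/(8m_eL²), so E_1 = h²/(8m_eL²) = (6.626×10^-34)²/(8·9.109×10^-31·(3.28×10^-10 m)²) = 5.600×10^-19 J.
Then E_4 = 4²·E_1 = 16·5.600×10^-19 J = 8.96×10^-18 J.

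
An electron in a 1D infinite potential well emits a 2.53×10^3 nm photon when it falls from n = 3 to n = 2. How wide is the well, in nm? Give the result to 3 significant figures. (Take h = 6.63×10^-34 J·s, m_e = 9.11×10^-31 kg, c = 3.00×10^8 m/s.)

L = 1.96 nm

The photon carries ΔE = hc/λ = 6.63×10^-34·3.00×10^8/2.53×10^-6 m = 7.862×10^-20 J.
Since ΔE = (3² − 2²)E_1, E_1 = 1.572×10^-20 J, and L = h/√(8m_eE_1) = 1.96×10^-9 m = 1.96 nm.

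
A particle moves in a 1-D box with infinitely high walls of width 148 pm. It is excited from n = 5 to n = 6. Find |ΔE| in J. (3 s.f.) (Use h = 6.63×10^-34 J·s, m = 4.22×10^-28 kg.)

|ΔE| = 6.54×10^-20 J

E_1 = h²/(8mL²) = 5.944×10^-21 J.
|ΔE| = |5² − 6²|·E_1 = 11·5.944×10^-21 J = 6.54×10^-20 J.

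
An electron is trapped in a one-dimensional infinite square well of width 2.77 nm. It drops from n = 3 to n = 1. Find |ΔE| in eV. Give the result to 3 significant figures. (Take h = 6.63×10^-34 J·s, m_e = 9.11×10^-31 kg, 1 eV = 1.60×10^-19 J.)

E_1 = h²/(8m_eL²) = 7.861×10^-21 J.
|ΔE| = |3² − 1²|·E_1 = 8·7.861×10^-21 J = 6.289×10^-20 J = 0.393 eV.

|ΔE| = 0.393 eV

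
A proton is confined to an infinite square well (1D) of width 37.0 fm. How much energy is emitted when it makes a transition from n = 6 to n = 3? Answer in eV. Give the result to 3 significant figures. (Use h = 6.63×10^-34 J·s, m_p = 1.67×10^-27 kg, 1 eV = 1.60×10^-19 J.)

E_1 = h²/(8m_pL²) = 2.403×10^-14 J.
|ΔE| = |6² − 3²|·E_1 = 27·2.403×10^-14 J = 6.488×10^-13 J = 4.06×10^6 eV.

|ΔE| = 4.06×10^6 eV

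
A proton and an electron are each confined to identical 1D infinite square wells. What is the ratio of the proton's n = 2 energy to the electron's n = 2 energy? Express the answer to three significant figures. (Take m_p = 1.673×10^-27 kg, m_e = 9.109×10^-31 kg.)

5.44×10^-4

E_n ∝ 1/m at fixed n and L, so the ratio is m_e/m_p = 9.109×10^-31/1.673×10^-27 = 5.44×10^-4.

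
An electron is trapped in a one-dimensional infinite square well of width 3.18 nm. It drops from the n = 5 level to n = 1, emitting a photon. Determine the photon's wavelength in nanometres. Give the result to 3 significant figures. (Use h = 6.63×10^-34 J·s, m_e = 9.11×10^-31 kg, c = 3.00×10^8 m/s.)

λ = 1.39×10^3 nm

E_1 = h²/(8m_eL²) = 5.964×10^-21 J, so ΔE = (5² − 1²)E_1 = 1.431×10^-19 J.
λ = hc/ΔE = (6.63×10^-34·3.00×10^8)/1.431×10^-19 = 1.39×10^-6 m = 1.39×10^3 nm.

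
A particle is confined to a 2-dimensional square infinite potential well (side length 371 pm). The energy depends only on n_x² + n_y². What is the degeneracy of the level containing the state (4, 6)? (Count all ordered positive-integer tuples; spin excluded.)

degeneracy = 2

The level has n_x² + n_y² = 52. The ordered positive-integer solutions are (4, 6), (6, 4).
That gives 2 states.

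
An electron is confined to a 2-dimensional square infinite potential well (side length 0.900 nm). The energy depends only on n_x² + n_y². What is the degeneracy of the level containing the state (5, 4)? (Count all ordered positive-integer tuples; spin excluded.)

The level has n_x² + n_y² = 41. The ordered positive-integer solutions are (4, 5), (5, 4).
That gives 2 states.

degeneracy = 2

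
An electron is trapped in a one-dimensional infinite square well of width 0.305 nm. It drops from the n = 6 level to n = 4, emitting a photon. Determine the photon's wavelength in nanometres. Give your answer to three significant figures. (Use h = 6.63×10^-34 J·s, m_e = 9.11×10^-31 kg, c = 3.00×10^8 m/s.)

λ = 15.3 nm

E_1 = h²/(8m_eL²) = 6.484×10^-19 J, so ΔE = (6² − 4²)E_1 = 1.297×10^-17 J.
λ = hc/ΔE = (6.63×10^-34·3.00×10^8)/1.297×10^-17 = 1.53×10^-8 m = 15.3 nm.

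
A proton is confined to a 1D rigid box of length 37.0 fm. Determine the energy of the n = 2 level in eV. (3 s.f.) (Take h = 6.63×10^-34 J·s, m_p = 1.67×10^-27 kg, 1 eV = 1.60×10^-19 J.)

For an infinite well E_n = n²h²/(8m_pL²), so E_1 = h²/(8m_pL²) = (6.63×10^-34)²/(8·1.67×10^-27·(3.70×10^-14 m)²) = 2.403×10^-14 J.
Then E_2 = 2²·E_1 = 4·2.403×10^-14 J = 9.612×10^-14 J.
Converting, E_2 = 9.612×10^-14 J / (1.60×10^-19 J/eV) = 6.01×10^5 eV.

E_2 = 6.01×10^5 eV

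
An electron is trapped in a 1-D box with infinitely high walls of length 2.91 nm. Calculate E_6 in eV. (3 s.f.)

E_6 = 1.60 eV

For an infinite well E_n = n²h²/(8m_eL²), so E_1 = h²/(8m_eL²) = (6.626×10^-34)²/(8·9.109×10^-31·(2.91×10^-9 m)²) = 7.115×10^-21 J.
Then E_6 = 6²·E_1 = 36·7.115×10^-21 J = 2.561×10^-19 J.
Converting, E_6 = 2.561×10^-19 J / (1.602×10^-19 J/eV) = 1.60 eV.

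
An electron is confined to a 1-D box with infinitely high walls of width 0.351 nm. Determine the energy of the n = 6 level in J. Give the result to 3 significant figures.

E_6 = 1.76×10^-17 J

For an infinite well E_n = n²h²/(8m_eL²), so E_1 = h²/(8m_eL²) = (6.626×10^-34)²/(8·9.109×10^-31·(3.51×10^-10 m)²) = 4.890×10^-19 J.
Then E_6 = 6²·E_1 = 36·4.890×10^-19 J = 1.76×10^-17 J.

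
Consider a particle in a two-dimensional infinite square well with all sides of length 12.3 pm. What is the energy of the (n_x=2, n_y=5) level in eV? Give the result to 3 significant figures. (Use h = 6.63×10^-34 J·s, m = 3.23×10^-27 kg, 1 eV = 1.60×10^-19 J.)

E = 20.4 eV

For a 2D rectangular well E = (h²/8m)·Σ n_i²/L_i² = (6.63×10^-34)²/(8·3.23×10^-27) · [2²/(12.3 pm)² + 5²/(12.3 pm)²].
Evaluating gives E = 3.261×10^-18 J = 20.4 eV.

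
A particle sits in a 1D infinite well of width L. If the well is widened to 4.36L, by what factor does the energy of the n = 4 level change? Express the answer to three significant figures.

0.0526

E_n ∝ 1/L², so the energy scales by 1/4.36² = 0.0526.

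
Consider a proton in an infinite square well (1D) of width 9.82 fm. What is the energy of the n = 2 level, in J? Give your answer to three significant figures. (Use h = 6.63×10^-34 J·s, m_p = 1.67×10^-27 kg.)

E_2 = 1.36×10^-12 J

For an infinite well E_n = n²h²/(8m_pL²), so E_1 = h²/(8m_pL²) = (6.63×10^-34)²/(8·1.67×10^-27·(9.82×10^-15 m)²) = 3.412×10^-13 J.
Then E_2 = 2²·E_1 = 4·3.412×10^-13 J = 1.36×10^-12 J.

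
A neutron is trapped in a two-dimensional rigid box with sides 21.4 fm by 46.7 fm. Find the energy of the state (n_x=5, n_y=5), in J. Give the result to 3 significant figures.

For a 2D rectangular well E = (h²/8m_n)·Σ n_i²/L_i² = (6.626×10^-34)²/(8·1.675×10^-27) · [5²/(21.4 fm)² + 5²/(46.7 fm)²].
Evaluating gives E = 2.16×10^-12 J.

E = 2.16×10^-12 J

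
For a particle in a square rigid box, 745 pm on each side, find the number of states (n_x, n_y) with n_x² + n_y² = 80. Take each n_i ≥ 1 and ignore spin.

degeneracy = 2

The level has n_x² + n_y² = 80. The ordered positive-integer solutions are (4, 8), (8, 4).
That gives 2 states.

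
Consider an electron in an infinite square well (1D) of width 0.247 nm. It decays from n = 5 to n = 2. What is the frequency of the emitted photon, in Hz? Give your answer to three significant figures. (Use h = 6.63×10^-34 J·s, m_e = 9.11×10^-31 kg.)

f = 3.13×10^16 Hz

E_1 = h²/(8m_eL²) = 9.886×10^-19 J and ΔE = (5² − 2²)E_1 = 2.076×10^-17 J.
f = ΔE/h = 2.076×10^-17/6.63×10^-34 = 3.13×10^16 Hz.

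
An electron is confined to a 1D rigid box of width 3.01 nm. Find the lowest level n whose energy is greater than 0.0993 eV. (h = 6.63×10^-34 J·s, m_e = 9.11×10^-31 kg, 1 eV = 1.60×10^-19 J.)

n = 2

E_1 = h²/(8m_eL²) = 6.657×10^-21 J = 0.04161 eV.
Need n² > 0.0993/0.04161 = 2.386, i.e. n > 1.545.
The smallest integer satisfying this is n = 2.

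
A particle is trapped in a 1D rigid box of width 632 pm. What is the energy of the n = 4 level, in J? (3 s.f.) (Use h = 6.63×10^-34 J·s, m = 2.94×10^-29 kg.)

E_4 = 7.49×10^-20 J

For an infinite well E_n = n²h²/(8mL²), so E_1 = h²/(8mL²) = (6.63×10^-34)²/(8·2.94×10^-29·(6.32×10^-10 m)²) = 4.679×10^-21 J.
Then E_4 = 4²·E_1 = 16·4.679×10^-21 J = 7.49×10^-20 J.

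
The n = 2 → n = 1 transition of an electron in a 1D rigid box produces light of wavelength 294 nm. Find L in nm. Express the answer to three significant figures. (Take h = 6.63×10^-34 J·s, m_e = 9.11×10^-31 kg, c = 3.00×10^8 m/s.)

L = 0.517 nm

The photon carries ΔE = hc/λ = 6.63×10^-34·3.00×10^8/2.94×10^-7 m = 6.765×10^-19 J.
Since ΔE = (2² − 1²)E_1, E_1 = 2.255×10^-19 J, and L = h/√(8m_eE_1) = 5.17×10^-10 m = 0.517 nm.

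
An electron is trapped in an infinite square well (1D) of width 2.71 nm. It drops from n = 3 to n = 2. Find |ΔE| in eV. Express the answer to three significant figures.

E_1 = h²/(8m_eL²) = 8.204×10^-21 J.
|ΔE| = |3² − 2²|·E_1 = 5·8.204×10^-21 J = 4.102×10^-20 J = 0.256 eV.

|ΔE| = 0.256 eV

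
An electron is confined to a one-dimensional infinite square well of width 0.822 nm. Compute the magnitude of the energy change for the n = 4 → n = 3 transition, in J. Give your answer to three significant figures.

|ΔE| = 6.24×10^-19 J

E_1 = h²/(8m_eL²) = 8.917×10^-20 J.
|ΔE| = |4² − 3²|·E_1 = 7·8.917×10^-20 J = 6.24×10^-19 J.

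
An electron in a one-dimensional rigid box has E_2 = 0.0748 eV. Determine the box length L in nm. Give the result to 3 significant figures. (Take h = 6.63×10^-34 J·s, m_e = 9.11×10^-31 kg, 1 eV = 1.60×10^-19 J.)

From E_n = n²h²/(8m_eL²), L = n·h/√(8m_eE_n).
E_2 = 0.0748 eV = 1.197×10^-20 J, so L = 2·6.63×10^-34/√(8·9.11×10^-31·1.197×10^-20) = 4.49×10^-9 m = 4.49 nm.

L = 4.49 nm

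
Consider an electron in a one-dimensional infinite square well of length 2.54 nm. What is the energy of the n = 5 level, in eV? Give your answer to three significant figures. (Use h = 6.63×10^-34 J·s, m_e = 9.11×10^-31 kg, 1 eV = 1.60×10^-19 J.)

For an infinite well E_n = n²h²/(8m_eL²), so E_1 = h²/(8m_eL²) = (6.63×10^-34)²/(8·9.11×10^-31·(2.54×10^-9 m)²) = 9.349×10^-21 J.
Then E_5 = 5²·E_1 = 25·9.349×10^-21 J = 2.337×10^-19 J.
Converting, E_5 = 2.337×10^-19 J / (1.60×10^-19 J/eV) = 1.46 eV.

E_5 = 1.46 eV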